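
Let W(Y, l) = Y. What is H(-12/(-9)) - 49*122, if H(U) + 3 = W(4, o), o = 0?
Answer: -5977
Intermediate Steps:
H(U) = 1 (H(U) = -3 + 4 = 1)
H(-12/(-9)) - 49*122 = 1 - 49*122 = 1 - 5978 = -5977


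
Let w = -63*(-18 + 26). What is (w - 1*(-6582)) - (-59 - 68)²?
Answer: -10051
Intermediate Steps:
w = -504 (w = -63*8 = -504)
(w - 1*(-6582)) - (-59 - 68)² = (-504 - 1*(-6582)) - (-59 - 68)² = (-504 + 6582) - 1*(-127)² = 6078 - 1*16129 = 6078 - 16129 = -10051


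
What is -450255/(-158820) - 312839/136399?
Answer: 781949451/1444192612 ≈ 0.54144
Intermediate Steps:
-450255/(-158820) - 312839/136399 = -450255*(-1/158820) - 312839*1/136399 = 30017/10588 - 312839/136399 = 781949451/1444192612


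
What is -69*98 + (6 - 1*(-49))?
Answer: -6707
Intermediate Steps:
-69*98 + (6 - 1*(-49)) = -6762 + (6 + 49) = -6762 + 55 = -6707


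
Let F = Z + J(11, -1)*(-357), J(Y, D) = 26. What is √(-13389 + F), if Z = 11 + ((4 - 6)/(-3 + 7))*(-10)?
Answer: I*√22655 ≈ 150.52*I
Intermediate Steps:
Z = 16 (Z = 11 - 2/4*(-10) = 11 - 2*¼*(-10) = 11 - ½*(-10) = 11 + 5 = 16)
F = -9266 (F = 16 + 26*(-357) = 16 - 9282 = -9266)
√(-13389 + F) = √(-13389 - 9266) = √(-22655) = I*√22655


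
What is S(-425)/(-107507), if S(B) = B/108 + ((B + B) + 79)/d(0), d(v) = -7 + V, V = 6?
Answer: -82843/11610756 ≈ -0.0071350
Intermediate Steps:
d(v) = -1 (d(v) = -7 + 6 = -1)
S(B) = -79 - 215*B/108 (S(B) = B/108 + ((B + B) + 79)/(-1) = B*(1/108) + (2*B + 79)*(-1) = B/108 + (79 + 2*B)*(-1) = B/108 + (-79 - 2*B) = -79 - 215*B/108)
S(-425)/(-107507) = (-79 - 215/108*(-425))/(-107507) = (-79 + 91375/108)*(-1/107507) = (82843/108)*(-1/107507) = -82843/11610756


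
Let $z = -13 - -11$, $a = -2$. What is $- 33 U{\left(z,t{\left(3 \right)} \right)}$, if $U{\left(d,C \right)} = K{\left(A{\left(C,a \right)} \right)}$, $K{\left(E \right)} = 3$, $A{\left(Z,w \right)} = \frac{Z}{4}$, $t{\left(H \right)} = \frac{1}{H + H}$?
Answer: $-99$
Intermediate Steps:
$t{\left(H \right)} = \frac{1}{2 H}$
$A{\left(Z,w \right)} = \frac{Z}{4}$ ($A{\left(Z,w \right)} = Z \frac{1}{4} = \frac{Z}{4}$)
$z = -2$ ($z = -13 + 11 = -2$)
$U{\left(d,C \right)} = 3$
$- 33 U{\left(z,t{\left(3 \right)} \right)} = \left(-33\right) 3 = -99$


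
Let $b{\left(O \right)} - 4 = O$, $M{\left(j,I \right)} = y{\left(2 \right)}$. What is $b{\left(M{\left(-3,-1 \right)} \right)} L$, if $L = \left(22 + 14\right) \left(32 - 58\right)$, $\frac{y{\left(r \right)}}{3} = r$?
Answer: $-9360$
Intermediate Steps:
$y{\left(r \right)} = 3 r$
$M{\left(j,I \right)} = 6$ ($M{\left(j,I \right)} = 3 \cdot 2 = 6$)
$b{\left(O \right)} = 4 + O$
$L = -936$ ($L = 36 \left(-26\right) = -936$)
$b{\left(M{\left(-3,-1 \right)} \right)} L = \left(4 + 6\right) \left(-936\right) = 10 \left(-936\right) = -9360$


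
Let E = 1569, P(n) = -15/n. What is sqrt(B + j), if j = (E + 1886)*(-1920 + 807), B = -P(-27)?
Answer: 2*I*sqrt(8652185)/3 ≈ 1961.0*I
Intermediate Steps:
B = -5/9 (B = -(-15)/(-27) = -(-15)*(-1)/27 = -1*5/9 = -5/9 ≈ -0.55556)
j = -3845415 (j = (1569 + 1886)*(-1920 + 807) = 3455*(-1113) = -3845415)
sqrt(B + j) = sqrt(-5/9 - 3845415) = sqrt(-34608740/9) = 2*I*sqrt(8652185)/3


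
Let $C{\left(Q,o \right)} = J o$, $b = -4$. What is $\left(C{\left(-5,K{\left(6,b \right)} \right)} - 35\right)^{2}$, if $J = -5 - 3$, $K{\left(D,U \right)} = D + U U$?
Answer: $44521$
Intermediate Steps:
$K{\left(D,U \right)} = D + U^{2}$
$J = -8$
$C{\left(Q,o \right)} = - 8 o$
$\left(C{\left(-5,K{\left(6,b \right)} \right)} - 35\right)^{2} = \left(- 8 \left(6 + \left(-4\right)^{2}\right) - 35\right)^{2} = \left(- 8 \left(6 + 16\right) - 35\right)^{2} = \left(\left(-8\right) 22 - 35\right)^{2} = \left(-176 - 35\right)^{2} = \left(-211\right)^{2} = 44521$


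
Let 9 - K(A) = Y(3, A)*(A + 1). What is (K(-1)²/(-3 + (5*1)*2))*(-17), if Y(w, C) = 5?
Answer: -1377/7 ≈ -196.71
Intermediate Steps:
K(A) = 4 - 5*A (K(A) = 9 - 5*(A + 1) = 9 - 5*(1 + A) = 9 - (5 + 5*A) = 9 + (-5 - 5*A) = 4 - 5*A)
(K(-1)²/(-3 + (5*1)*2))*(-17) = ((4 - 5*(-1))²/(-3 + (5*1)*2))*(-17) = ((4 + 5)²/(-3 + 5*2))*(-17) = (9²/(-3 + 10))*(-17) = (81/7)*(-17) = -1377/7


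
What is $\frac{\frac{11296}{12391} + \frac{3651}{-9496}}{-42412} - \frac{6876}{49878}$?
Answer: $- \frac{1906506689050449}{13828412991066272} \approx -0.13787$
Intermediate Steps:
$\frac{\frac{11296}{12391} + \frac{3651}{-9496}}{-42412} - \frac{6876}{49878} = \left(11296 \cdot \frac{1}{12391} + 3651 \left(- \frac{1}{9496}\right)\right) \left(- \frac{1}{42412}\right) - \frac{382}{2771} = \left(\frac{11296}{12391} - \frac{3651}{9496}\right) \left(- \frac{1}{42412}\right) - \frac{382}{2771} = \frac{62027275}{117664936} \left(- \frac{1}{42412}\right) - \frac{382}{2771} = - \frac{62027275}{4990405265632} - \frac{382}{2771} = - \frac{1906506689050449}{13828412991066272}$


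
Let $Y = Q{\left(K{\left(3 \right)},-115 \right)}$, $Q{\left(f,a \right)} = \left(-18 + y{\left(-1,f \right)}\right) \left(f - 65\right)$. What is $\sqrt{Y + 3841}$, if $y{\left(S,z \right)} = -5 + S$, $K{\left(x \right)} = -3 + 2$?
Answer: $5 \sqrt{217} \approx 73.655$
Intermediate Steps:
$K{\left(x \right)} = -1$
$Q{\left(f,a \right)} = 1560 - 24 f$ ($Q{\left(f,a \right)} = \left(-18 - 6\right) \left(f - 65\right) = \left(-18 - 6\right) \left(-65 + f\right) = - 24 \left(-65 + f\right) = 1560 - 24 f$)
$Y = 1584$ ($Y = 1560 - -24 = 1560 + 24 = 1584$)
$\sqrt{Y + 3841} = \sqrt{1584 + 3841} = \sqrt{5425} = 5 \sqrt{217}$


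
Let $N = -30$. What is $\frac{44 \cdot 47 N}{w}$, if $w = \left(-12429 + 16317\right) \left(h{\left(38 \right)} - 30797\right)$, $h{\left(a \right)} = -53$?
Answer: $\frac{517}{999540} \approx 0.00051724$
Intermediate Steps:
$w = -119944800$ ($w = \left(-12429 + 16317\right) \left(-53 - 30797\right) = 3888 \left(-30850\right) = -119944800$)
$\frac{44 \cdot 47 N}{w} = \frac{44 \cdot 47 \left(-30\right)}{-119944800} = 2068 \left(-30\right) \left(- \frac{1}{119944800}\right) = \left(-62040\right) \left(- \frac{1}{119944800}\right) = \frac{517}{999540}$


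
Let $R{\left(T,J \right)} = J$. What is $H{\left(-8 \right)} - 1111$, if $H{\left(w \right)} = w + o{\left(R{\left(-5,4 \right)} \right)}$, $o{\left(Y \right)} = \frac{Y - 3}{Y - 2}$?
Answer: $- \frac{2237}{2} \approx -1118.5$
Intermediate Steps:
$o{\left(Y \right)} = \frac{-3 + Y}{-2 + Y}$
$H{\left(w \right)} = \frac{1}{2} + w$ ($H{\left(w \right)} = w + \frac{-3 + 4}{-2 + 4} = w + \frac{1}{2} \cdot 1 = w + \frac{1}{2} = \frac{1}{2} + w$)
$H{\left(-8 \right)} - 1111 = \left(\frac{1}{2} - 8\right) - 1111 = - \frac{15}{2} - 1111 = - \frac{2237}{2}$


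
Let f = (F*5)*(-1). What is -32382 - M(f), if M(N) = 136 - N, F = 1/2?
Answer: -65041/2 ≈ -32521.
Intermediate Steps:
F = ½ ≈ 0.50000
f = -5/2 (f = ((½)*5)*(-1) = (5/2)*(-1) = -5/2 ≈ -2.5000)
-32382 - M(f) = -32382 - (136 - 1*(-5/2)) = -32382 - (136 + 5/2) = -32382 - 1*277/2 = -32382 - 277/2 = -65041/2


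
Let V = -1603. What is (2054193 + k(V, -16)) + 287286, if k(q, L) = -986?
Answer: 2340493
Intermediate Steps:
(2054193 + k(V, -16)) + 287286 = (2054193 - 986) + 287286 = 2053207 + 287286 = 2340493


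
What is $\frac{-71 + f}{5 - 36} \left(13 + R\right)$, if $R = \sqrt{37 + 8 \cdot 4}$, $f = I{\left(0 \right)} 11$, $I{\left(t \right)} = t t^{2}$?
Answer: $\frac{923}{31} + \frac{71 \sqrt{69}}{31} \approx 48.799$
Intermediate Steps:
$I{\left(t \right)} = t^{3}$
$f = 0$ ($f = 0^{3} \cdot 11 = 0 \cdot 11 = 0$)
$R = \sqrt{69}$ ($R = \sqrt{37 + 32} = \sqrt{69} \approx 8.3066$)
$\frac{-71 + f}{5 - 36} \left(13 + R\right) = \frac{-71 + 0}{5 - 36} \left(13 + \sqrt{69}\right) = - \frac{71}{-31} \left(13 + \sqrt{69}\right) = \left(-71\right) \left(- \frac{1}{31}\right) \left(13 + \sqrt{69}\right) = \frac{71 \left(13 + \sqrt{69}\right)}{31} = \frac{923}{31} + \frac{71 \sqrt{69}}{31}$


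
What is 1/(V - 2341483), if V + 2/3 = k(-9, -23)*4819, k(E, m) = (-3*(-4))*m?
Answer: -3/11014583 ≈ -2.7237e-7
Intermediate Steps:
k(E, m) = 12*m
V = -3990134/3 (V = -⅔ + (12*(-23))*4819 = -⅔ - 276*4819 = -⅔ - 1330044 = -3990134/3 ≈ -1.3300e+6)
1/(V - 2341483) = 1/(-3990134/3 - 2341483) = 1/(-11014583/3) = -3/11014583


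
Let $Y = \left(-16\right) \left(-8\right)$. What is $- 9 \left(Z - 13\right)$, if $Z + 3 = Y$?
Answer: $-1008$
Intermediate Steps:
$Y = 128$
$Z = 125$ ($Z = -3 + 128 = 125$)
$- 9 \left(Z - 13\right) = - 9 \left(125 - 13\right) = \left(-9\right) 112 = -1008$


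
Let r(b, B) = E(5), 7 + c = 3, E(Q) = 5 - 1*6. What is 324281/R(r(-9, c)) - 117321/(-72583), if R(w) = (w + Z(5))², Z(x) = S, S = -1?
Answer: 23537757107/290332 ≈ 81072.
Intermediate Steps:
E(Q) = -1 (E(Q) = 5 - 6 = -1)
c = -4 (c = -7 + 3 = -4)
r(b, B) = -1
Z(x) = -1
R(w) = (-1 + w)² (R(w) = (w - 1)² = (-1 + w)²)
324281/R(r(-9, c)) - 117321/(-72583) = 324281/((-1 - 1)²) - 117321/(-72583) = 324281/((-2)²) - 117321*(-1/72583) = 324281/4 + 117321/72583 = 23537757107/290332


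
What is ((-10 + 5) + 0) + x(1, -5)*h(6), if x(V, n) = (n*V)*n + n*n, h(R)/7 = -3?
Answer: -1055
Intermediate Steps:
h(R) = -21 (h(R) = 7*(-3) = -21)
x(V, n) = n² + V*n² (x(V, n) = (V*n)*n + n² = V*n² + n² = n² + V*n²)
((-10 + 5) + 0) + x(1, -5)*h(6) = ((-10 + 5) + 0) + ((-5)²*(1 + 1))*(-21) = (-5 + 0) + (25*2)*(-21) = -5 + 50*(-21) = -5 - 1050 = -1055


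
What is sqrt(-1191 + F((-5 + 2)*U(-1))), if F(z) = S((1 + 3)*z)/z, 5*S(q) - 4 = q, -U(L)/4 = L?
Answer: I*sqrt(267810)/15 ≈ 34.5*I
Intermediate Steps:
U(L) = -4*L
S(q) = 4/5 + q/5
F(z) = (4/5 + 4*z/5)/z (F(z) = (4/5 + ((1 + 3)*z)/5)/z = (4/5 + (4*z)/5)/z = (4/5 + 4*z/5)/z)
sqrt(-1191 + F((-5 + 2)*U(-1))) = sqrt(-1191 + 4*(1 + (-5 + 2)*(-4*(-1)))/(5*(((-5 + 2)*(-4*(-1)))))) = sqrt(-1191 + 4*(1 - 3*4)/(5*((-3*4)))) = sqrt(-1191 + (4/5)*(1 - 12)/(-12)) = sqrt(-1191 + (4/5)*(-1/12)*(-11)) = sqrt(-1191 + 11/15) = sqrt(-17854/15) = I*sqrt(267810)/15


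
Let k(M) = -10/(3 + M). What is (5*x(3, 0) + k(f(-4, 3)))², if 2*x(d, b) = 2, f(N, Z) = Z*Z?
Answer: 625/36 ≈ 17.361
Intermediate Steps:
f(N, Z) = Z²
x(d, b) = 1 (x(d, b) = (½)*2 = 1)
(5*x(3, 0) + k(f(-4, 3)))² = (5*1 - 10/(3 + 3²))² = (5 - 10/(3 + 9))² = (5 - 10/12)² = (5 - 10*1/12)² = (5 - ⅚)² = (25/6)² = 625/36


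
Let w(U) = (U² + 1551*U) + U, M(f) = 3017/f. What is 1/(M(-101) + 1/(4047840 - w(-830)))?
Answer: -469357100/14020300599 ≈ -0.033477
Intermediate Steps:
w(U) = U² + 1552*U
1/(M(-101) + 1/(4047840 - w(-830))) = 1/(3017/(-101) + 1/(4047840 - (-830)*(1552 - 830))) = 1/(3017*(-1/101) + 1/(4047840 - (-830)*722)) = 1/(-3017/101 + 1/(4047840 - 1*(-599260))) = 1/(-3017/101 + 1/(4047840 + 599260)) = 1/(-3017/101 + 1/4647100) = 1/(-14020300599/469357100) = -469357100/14020300599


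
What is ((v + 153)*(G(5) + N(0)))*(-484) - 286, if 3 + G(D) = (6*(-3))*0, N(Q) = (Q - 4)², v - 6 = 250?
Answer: -2573714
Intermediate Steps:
v = 256 (v = 6 + 250 = 256)
N(Q) = (-4 + Q)²
G(D) = -3 (G(D) = -3 + (6*(-3))*0 = -3 - 18*0 = -3 + 0 = -3)
((v + 153)*(G(5) + N(0)))*(-484) - 286 = ((256 + 153)*(-3 + (-4 + 0)²))*(-484) - 286 = (409*(-3 + (-4)²))*(-484) - 286 = (409*(-3 + 16))*(-484) - 286 = (409*13)*(-484) - 286 = 5317*(-484) - 286 = -2573428 - 286 = -2573714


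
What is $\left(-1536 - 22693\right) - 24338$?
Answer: $-48567$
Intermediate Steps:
$\left(-1536 - 22693\right) - 24338 = -24229 - 24338 = -48567$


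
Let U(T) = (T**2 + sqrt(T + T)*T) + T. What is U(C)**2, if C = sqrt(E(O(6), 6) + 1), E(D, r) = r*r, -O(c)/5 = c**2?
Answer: (37 + sqrt(37) + sqrt(2)*37**(3/4))**2 ≈ 4134.4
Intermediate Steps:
O(c) = -5*c**2
E(D, r) = r**2
C = sqrt(37) (C = sqrt(6**2 + 1) = sqrt(36 + 1) = sqrt(37) ≈ 6.0828)
U(T) = T + T**2 + sqrt(2)*T**(3/2) (U(T) = (T**2 + sqrt(2*T)*T) + T = (T**2 + (sqrt(2)*sqrt(T))*T) + T = (T**2 + sqrt(2)*T**(3/2)) + T = T + T**2 + sqrt(2)*T**(3/2))
U(C)**2 = (sqrt(37) + (sqrt(37))**2 + sqrt(2)*(sqrt(37))**(3/2))**2 = (sqrt(37) + 37 + sqrt(2)*37**(3/4))**2 = (37 + sqrt(37) + sqrt(2)*37**(3/4))**2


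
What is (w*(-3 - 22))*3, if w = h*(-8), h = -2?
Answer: -1200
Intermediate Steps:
w = 16 (w = -2*(-8) = 16)
(w*(-3 - 22))*3 = (16*(-3 - 22))*3 = (16*(-25))*3 = -400*3 = -1200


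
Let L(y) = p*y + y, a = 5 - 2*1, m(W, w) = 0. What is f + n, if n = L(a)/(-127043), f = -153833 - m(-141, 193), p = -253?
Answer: -2791915009/18149 ≈ -1.5383e+5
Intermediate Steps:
a = 3 (a = 5 - 2 = 3)
f = -153833 (f = -153833 - 1*0 = -153833 + 0 = -153833)
L(y) = -252*y (L(y) = -253*y + y = -252*y)
n = 108/18149 (n = -252*3/(-127043) = -756*(-1/127043) = 108/18149 ≈ 0.0059507)
f + n = -153833 + 108/18149 = -2791915009/18149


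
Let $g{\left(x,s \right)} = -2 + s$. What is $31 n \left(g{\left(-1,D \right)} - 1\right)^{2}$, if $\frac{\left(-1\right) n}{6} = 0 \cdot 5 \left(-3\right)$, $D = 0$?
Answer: $0$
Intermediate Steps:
$n = 0$ ($n = - 6 \cdot 0 \cdot 5 \left(-3\right) = - 6 \cdot 0 \left(-3\right) = \left(-6\right) 0 = 0$)
$31 n \left(g{\left(-1,D \right)} - 1\right)^{2} = 31 \cdot 0 \left(\left(-2 + 0\right) - 1\right)^{2} = 0 \left(-2 - 1\right)^{2} = 0 \left(-3\right)^{2} = 0 \cdot 9 = 0$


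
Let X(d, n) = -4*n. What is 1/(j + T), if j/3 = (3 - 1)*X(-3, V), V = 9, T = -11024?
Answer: -1/11240 ≈ -8.8968e-5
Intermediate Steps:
j = -216 (j = 3*((3 - 1)*(-4*9)) = 3*(2*(-36)) = 3*(-72) = -216)
1/(j + T) = 1/(-216 - 11024) = 1/(-11240) = -1/11240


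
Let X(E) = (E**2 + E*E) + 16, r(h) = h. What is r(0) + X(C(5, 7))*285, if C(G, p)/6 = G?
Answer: 517560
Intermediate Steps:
C(G, p) = 6*G
X(E) = 16 + 2*E**2 (X(E) = (E**2 + E**2) + 16 = 2*E**2 + 16 = 16 + 2*E**2)
r(0) + X(C(5, 7))*285 = 0 + (16 + 2*(6*5)**2)*285 = 0 + (16 + 2*30**2)*285 = 0 + (16 + 2*900)*285 = 0 + (16 + 1800)*285 = 0 + 1816*285 = 0 + 517560 = 517560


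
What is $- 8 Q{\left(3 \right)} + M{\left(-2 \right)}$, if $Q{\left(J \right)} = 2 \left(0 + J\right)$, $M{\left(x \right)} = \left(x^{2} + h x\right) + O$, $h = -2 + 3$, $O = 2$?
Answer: $-44$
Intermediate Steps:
$h = 1$
$M{\left(x \right)} = 2 + x + x^{2}$ ($M{\left(x \right)} = \left(x^{2} + 1 x\right) + 2 = \left(x^{2} + x\right) + 2 = \left(x + x^{2}\right) + 2 = 2 + x + x^{2}$)
$Q{\left(J \right)} = 2 J$
$- 8 Q{\left(3 \right)} + M{\left(-2 \right)} = - 8 \cdot 2 \cdot 3 + \left(2 - 2 + \left(-2\right)^{2}\right) = \left(-8\right) 6 + \left(2 - 2 + 4\right) = -48 + 4 = -44$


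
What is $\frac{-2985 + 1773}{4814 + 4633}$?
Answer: $- \frac{404}{3149} \approx -0.12829$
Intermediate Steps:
$\frac{-2985 + 1773}{4814 + 4633} = - \frac{1212}{9447} = \left(-1212\right) \frac{1}{9447} = - \frac{404}{3149}$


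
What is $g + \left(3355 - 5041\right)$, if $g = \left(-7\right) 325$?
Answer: $-3961$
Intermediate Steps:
$g = -2275$
$g + \left(3355 - 5041\right) = -2275 + \left(3355 - 5041\right) = -2275 - 1686 = -3961$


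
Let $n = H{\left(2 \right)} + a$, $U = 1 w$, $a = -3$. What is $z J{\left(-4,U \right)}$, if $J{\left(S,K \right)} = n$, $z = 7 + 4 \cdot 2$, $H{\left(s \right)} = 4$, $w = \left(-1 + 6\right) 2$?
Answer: $15$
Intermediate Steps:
$w = 10$ ($w = 5 \cdot 2 = 10$)
$z = 15$ ($z = 7 + 8 = 15$)
$U = 10$ ($U = 1 \cdot 10 = 10$)
$n = 1$ ($n = 4 - 3 = 1$)
$J{\left(S,K \right)} = 1$
$z J{\left(-4,U \right)} = 15 \cdot 1 = 15$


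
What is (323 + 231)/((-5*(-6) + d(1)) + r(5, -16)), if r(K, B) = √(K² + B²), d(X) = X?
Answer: 8587/340 - 277*√281/340 ≈ 11.599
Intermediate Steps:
r(K, B) = √(B² + K²)
(323 + 231)/((-5*(-6) + d(1)) + r(5, -16)) = (323 + 231)/((-5*(-6) + 1) + √((-16)² + 5²)) = 554/((30 + 1) + √(256 + 25)) = 554/(31 + √281)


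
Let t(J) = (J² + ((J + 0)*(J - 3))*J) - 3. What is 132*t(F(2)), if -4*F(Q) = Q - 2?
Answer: -396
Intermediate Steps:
F(Q) = ½ - Q/4 (F(Q) = -(Q - 2)/4 = -(-2 + Q)/4 = ½ - Q/4)
t(J) = -3 + J² + J²*(-3 + J) (t(J) = (J² + (J*(-3 + J))*J) - 3 = (J² + J²*(-3 + J)) - 3 = -3 + J² + J²*(-3 + J))
132*t(F(2)) = 132*(-3 + (½ - ¼*2)³ - 2*(½ - ¼*2)²) = 132*(-3 + (½ - ½)³ - 2*(½ - ½)²) = 132*(-3 + 0³ - 2*0²) = 132*(-3 + 0 - 2*0) = 132*(-3 + 0 + 0) = 132*(-3) = -396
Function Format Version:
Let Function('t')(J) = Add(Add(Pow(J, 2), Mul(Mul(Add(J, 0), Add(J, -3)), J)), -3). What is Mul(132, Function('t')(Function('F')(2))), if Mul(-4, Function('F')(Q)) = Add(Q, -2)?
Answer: -396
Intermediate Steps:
Function('F')(Q) = Add(Rational(1, 2), Mul(Rational(-1, 4), Q)) (Function('F')(Q) = Mul(Rational(-1, 4), Add(Q, -2)) = Mul(Rational(-1, 4), Add(-2, Q)) = Add(Rational(1, 2), Mul(Rational(-1, 4), Q)))
Function('t')(J) = Add(-3, Pow(J, 2), Mul(Pow(J, 2), Add(-3, J))) (Function('t')(J) = Add(Add(Pow(J, 2), Mul(Mul(J, Add(-3, J)), J)), -3) = Add(Add(Pow(J, 2), Mul(Pow(J, 2), Add(-3, J))), -3) = Add(-3, Pow(J, 2), Mul(Pow(J, 2), Add(-3, J))))
Mul(132, Function('t')(Function('F')(2))) = Mul(132, Add(-3, Pow(Add(Rational(1, 2), Mul(Rational(-1, 4), 2)), 3), Mul(-2, Pow(Add(Rational(1, 2), Mul(Rational(-1, 4), 2)), 2)))) = Mul(132, Add(-3, Pow(Add(Rational(1, 2), Rational(-1, 2)), 3), Mul(-2, Pow(Add(Rational(1, 2), Rational(-1, 2)), 2)))) = Mul(132, Add(-3, Pow(0, 3), Mul(-2, Pow(0, 2)))) = Mul(132, Add(-3, 0, Mul(-2, 0))) = Mul(132, Add(-3, 0, 0)) = Mul(132, -3) = -396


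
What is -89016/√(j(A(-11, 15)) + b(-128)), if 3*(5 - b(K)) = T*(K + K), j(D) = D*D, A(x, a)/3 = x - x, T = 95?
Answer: -89016*√73005/24335 ≈ -988.36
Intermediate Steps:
A(x, a) = 0 (A(x, a) = 3*(x - x) = 3*0 = 0)
j(D) = D²
b(K) = 5 - 190*K/3 (b(K) = 5 - 95*(K + K)/3 = 5 - 95*2*K/3 = 5 - 190*K/3)
-89016/√(j(A(-11, 15)) + b(-128)) = -89016/√(0² + (5 - 190/3*(-128))) = -89016/√(0 + (5 + 24320/3)) = -89016/√(0 + 24335/3) = -89016*√73005/24335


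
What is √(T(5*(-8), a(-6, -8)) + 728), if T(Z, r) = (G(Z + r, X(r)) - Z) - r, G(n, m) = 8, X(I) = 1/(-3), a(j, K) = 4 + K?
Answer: 2*√195 ≈ 27.928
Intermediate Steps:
X(I) = -⅓
T(Z, r) = 8 - Z - r (T(Z, r) = (8 - Z) - r = 8 - Z - r)
√(T(5*(-8), a(-6, -8)) + 728) = √((8 - 5*(-8) - (4 - 8)) + 728) = √((8 - 1*(-40) - 1*(-4)) + 728) = √((8 + 40 + 4) + 728) = √(52 + 728) = √780 = 2*√195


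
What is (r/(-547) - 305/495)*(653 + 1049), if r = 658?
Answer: -167662318/54153 ≈ -3096.1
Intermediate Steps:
(r/(-547) - 305/495)*(653 + 1049) = (658/(-547) - 305/495)*(653 + 1049) = (658*(-1/547) - 305*1/495)*1702 = (-658/547 - 61/99)*1702 = -98509/54153*1702 = -167662318/54153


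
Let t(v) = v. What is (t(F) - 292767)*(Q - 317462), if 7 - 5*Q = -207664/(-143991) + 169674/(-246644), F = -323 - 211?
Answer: 306186282703629685161/3288381130 ≈ 9.3112e+10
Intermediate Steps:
F = -534
Q = 110907031373/88786290510 (Q = 7/5 - (-207664/(-143991) + 169674/(-246644))/5 = 7/5 - (-207664*(-1/143991) + 169674*(-1/246644))/5 = 7/5 - (207664/143991 - 84837/123322)/5 = 7/5 - 1/5*13393775341/17757258102 = 7/5 - 13393775341/88786290510 = 110907031373/88786290510 ≈ 1.2491)
(t(F) - 292767)*(Q - 317462) = (-534 - 292767)*(110907031373/88786290510 - 317462) = -293301*(-28186162450854247/88786290510) = 306186282703629685161/3288381130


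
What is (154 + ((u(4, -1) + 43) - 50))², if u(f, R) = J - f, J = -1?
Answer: 20164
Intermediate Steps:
u(f, R) = -1 - f
(154 + ((u(4, -1) + 43) - 50))² = (154 + (((-1 - 1*4) + 43) - 50))² = (154 + (((-1 - 4) + 43) - 50))² = (154 + ((-5 + 43) - 50))² = (154 + (38 - 50))² = (154 - 12)² = 142² = 20164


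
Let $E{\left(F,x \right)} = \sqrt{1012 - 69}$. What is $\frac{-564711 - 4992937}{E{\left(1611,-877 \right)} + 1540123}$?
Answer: $- \frac{4279730755352}{1185989427093} + \frac{2778824 \sqrt{943}}{1185989427093} \approx -3.6085$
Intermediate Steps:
$E{\left(F,x \right)} = \sqrt{943}$
$\frac{-564711 - 4992937}{E{\left(1611,-877 \right)} + 1540123} = \frac{-564711 - 4992937}{\sqrt{943} + 1540123} = - \frac{5557648}{1540123 + \sqrt{943}}$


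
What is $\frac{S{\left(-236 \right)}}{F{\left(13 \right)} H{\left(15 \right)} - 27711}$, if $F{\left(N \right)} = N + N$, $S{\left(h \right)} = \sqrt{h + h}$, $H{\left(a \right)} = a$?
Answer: $- \frac{2 i \sqrt{118}}{27321} \approx - 0.0007952 i$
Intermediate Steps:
$S{\left(h \right)} = \sqrt{2} \sqrt{h}$ ($S{\left(h \right)} = \sqrt{2 h} = \sqrt{2} \sqrt{h}$)
$F{\left(N \right)} = 2 N$
$\frac{S{\left(-236 \right)}}{F{\left(13 \right)} H{\left(15 \right)} - 27711} = \frac{\sqrt{2} \sqrt{-236}}{2 \cdot 13 \cdot 15 - 27711} = \frac{\sqrt{2} \cdot 2 i \sqrt{59}}{26 \cdot 15 - 27711} = \frac{2 i \sqrt{118}}{390 - 27711} = \frac{2 i \sqrt{118}}{-27321} = 2 i \sqrt{118} \left(- \frac{1}{27321}\right) = - \frac{2 i \sqrt{118}}{27321}$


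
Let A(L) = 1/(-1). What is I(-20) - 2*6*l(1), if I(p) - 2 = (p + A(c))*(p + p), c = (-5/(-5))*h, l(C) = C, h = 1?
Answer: 830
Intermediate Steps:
c = 1 (c = -5/(-5)*1 = -5*(-⅕)*1 = 1*1 = 1)
A(L) = -1
I(p) = 2 + 2*p*(-1 + p) (I(p) = 2 + (p - 1)*(p + p) = 2 + (-1 + p)*(2*p) = 2 + 2*p*(-1 + p))
I(-20) - 2*6*l(1) = (2 - 2*(-20) + 2*(-20)²) - 2*6 = (2 + 40 + 2*400) - 12 = (2 + 40 + 800) - 1*12 = 842 - 12 = 830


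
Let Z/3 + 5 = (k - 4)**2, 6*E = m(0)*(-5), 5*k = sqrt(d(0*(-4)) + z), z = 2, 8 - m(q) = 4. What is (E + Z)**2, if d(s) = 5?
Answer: 6142144/5625 - 36608*sqrt(7)/125 ≈ 317.09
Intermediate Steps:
m(q) = 4 (m(q) = 8 - 1*4 = 8 - 4 = 4)
k = sqrt(7)/5 (k = sqrt(5 + 2)/5 = sqrt(7)/5 ≈ 0.52915)
E = -10/3 (E = (4*(-5))/6 = (1/6)*(-20) = -10/3 ≈ -3.3333)
Z = -15 + 3*(-4 + sqrt(7)/5)**2 (Z = -15 + 3*(sqrt(7)/5 - 4)**2 = -15 + 3*(-4 + sqrt(7)/5)**2 ≈ 21.140)
(E + Z)**2 = (-10/3 + (846/25 - 24*sqrt(7)/5))**2 = (2288/75 - 24*sqrt(7)/5)**2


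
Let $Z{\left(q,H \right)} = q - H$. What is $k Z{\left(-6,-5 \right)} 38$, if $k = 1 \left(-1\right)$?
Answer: $38$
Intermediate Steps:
$k = -1$
$k Z{\left(-6,-5 \right)} 38 = - (-6 - -5) 38 = - (-6 + 5) 38 = \left(-1\right) \left(-1\right) 38 = 1 \cdot 38 = 38$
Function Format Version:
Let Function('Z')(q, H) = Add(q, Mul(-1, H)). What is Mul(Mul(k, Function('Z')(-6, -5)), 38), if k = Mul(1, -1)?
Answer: 38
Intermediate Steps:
k = -1
Mul(Mul(k, Function('Z')(-6, -5)), 38) = Mul(Mul(-1, Add(-6, Mul(-1, -5))), 38) = Mul(Mul(-1, Add(-6, 5)), 38) = Mul(Mul(-1, -1), 38) = Mul(1, 38) = 38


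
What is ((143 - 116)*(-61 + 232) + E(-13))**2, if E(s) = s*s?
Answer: 22905796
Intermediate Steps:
E(s) = s**2
((143 - 116)*(-61 + 232) + E(-13))**2 = ((143 - 116)*(-61 + 232) + (-13)**2)**2 = (27*171 + 169)**2 = (4617 + 169)**2 = 4786**2 = 22905796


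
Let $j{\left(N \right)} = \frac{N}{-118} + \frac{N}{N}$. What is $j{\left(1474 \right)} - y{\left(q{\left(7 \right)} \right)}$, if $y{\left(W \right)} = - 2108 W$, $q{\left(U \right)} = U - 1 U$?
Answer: $- \frac{678}{59} \approx -11.492$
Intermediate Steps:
$q{\left(U \right)} = 0$ ($q{\left(U \right)} = U - U = 0$)
$j{\left(N \right)} = 1 - \frac{N}{118}$ ($j{\left(N \right)} = N \left(- \frac{1}{118}\right) + 1 = - \frac{N}{118} + 1 = 1 - \frac{N}{118}$)
$j{\left(1474 \right)} - y{\left(q{\left(7 \right)} \right)} = \left(1 - \frac{737}{59}\right) - \left(-2108\right) 0 = \left(1 - \frac{737}{59}\right) - 0 = - \frac{678}{59} + 0 = - \frac{678}{59}$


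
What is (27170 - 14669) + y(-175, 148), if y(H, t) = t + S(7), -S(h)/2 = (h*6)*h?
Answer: 12061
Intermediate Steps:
S(h) = -12*h² (S(h) = -2*h*6*h = -2*6*h*h = -12*h²)
y(H, t) = -588 + t (y(H, t) = t - 12*7² = t - 12*49 = t - 588 = -588 + t)
(27170 - 14669) + y(-175, 148) = (27170 - 14669) + (-588 + 148) = 12501 - 440 = 12061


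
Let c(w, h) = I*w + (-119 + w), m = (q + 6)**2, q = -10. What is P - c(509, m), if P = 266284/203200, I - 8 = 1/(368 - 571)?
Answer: -45974557687/10312400 ≈ -4458.2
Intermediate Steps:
m = 16 (m = (-10 + 6)**2 = (-4)**2 = 16)
I = 1623/203 (I = 8 + 1/(368 - 571) = 8 + 1/(-203) = 8 - 1/203 = 1623/203 ≈ 7.9951)
c(w, h) = -119 + 1826*w/203 (c(w, h) = 1623*w/203 + (-119 + w) = -119 + 1826*w/203)
P = 66571/50800 (P = 266284*(1/203200) = 66571/50800 ≈ 1.3105)
P - c(509, m) = 66571/50800 - (-119 + (1826/203)*509) = 66571/50800 - (-119 + 929434/203) = 66571/50800 - 1*905277/203 = 66571/50800 - 905277/203 = -45974557687/10312400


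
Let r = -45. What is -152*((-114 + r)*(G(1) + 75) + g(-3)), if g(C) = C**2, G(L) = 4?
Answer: 1907904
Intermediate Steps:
-152*((-114 + r)*(G(1) + 75) + g(-3)) = -152*((-114 - 45)*(4 + 75) + (-3)**2) = -152*(-159*79 + 9) = -152*(-12561 + 9) = -152*(-12552) = 1907904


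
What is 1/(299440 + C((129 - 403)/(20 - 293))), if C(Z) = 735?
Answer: 1/300175 ≈ 3.3314e-6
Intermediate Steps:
1/(299440 + C((129 - 403)/(20 - 293))) = 1/(299440 + 735) = 1/300175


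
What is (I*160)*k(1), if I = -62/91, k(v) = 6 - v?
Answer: -49600/91 ≈ -545.05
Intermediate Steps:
I = -62/91 (I = -62*1/91 = -62/91 ≈ -0.68132)
(I*160)*k(1) = (-62/91*160)*(6 - 1*1) = -9920*(6 - 1)/91 = -9920/91*5 = -49600/91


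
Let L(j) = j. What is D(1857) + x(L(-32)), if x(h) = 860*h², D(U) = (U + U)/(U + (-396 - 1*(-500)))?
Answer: 1726938754/1961 ≈ 8.8064e+5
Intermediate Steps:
D(U) = 2*U/(104 + U) (D(U) = (2*U)/(U + (-396 + 500)) = (2*U)/(U + 104) = (2*U)/(104 + U) = 2*U/(104 + U))
D(1857) + x(L(-32)) = 2*1857/(104 + 1857) + 860*(-32)² = 2*1857/1961 + 860*1024 = 2*1857*(1/1961) + 880640 = 3714/1961 + 880640 = 1726938754/1961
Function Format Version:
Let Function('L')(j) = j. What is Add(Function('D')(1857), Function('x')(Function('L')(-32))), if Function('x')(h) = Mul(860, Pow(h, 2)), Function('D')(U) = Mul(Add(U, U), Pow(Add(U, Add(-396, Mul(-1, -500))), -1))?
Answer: Rational(1726938754, 1961) ≈ 8.8064e+5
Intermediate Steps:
Function('D')(U) = Mul(2, U, Pow(Add(104, U), -1)) (Function('D')(U) = Mul(Mul(2, U), Pow(Add(U, Add(-396, 500)), -1)) = Mul(Mul(2, U), Pow(Add(U, 104), -1)) = Mul(Mul(2, U), Pow(Add(104, U), -1)) = Mul(2, U, Pow(Add(104, U), -1)))
Add(Function('D')(1857), Function('x')(Function('L')(-32))) = Add(Mul(2, 1857, Pow(Add(104, 1857), -1)), Mul(860, Pow(-32, 2))) = Add(Mul(2, 1857, Pow(1961, -1)), Mul(860, 1024)) = Add(Mul(2, 1857, Rational(1, 1961)), 880640) = Add(Rational(3714, 1961), 880640) = Rational(1726938754, 1961)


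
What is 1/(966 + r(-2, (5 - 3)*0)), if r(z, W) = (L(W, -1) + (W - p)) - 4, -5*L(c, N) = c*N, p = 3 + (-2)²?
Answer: 1/955 ≈ 0.0010471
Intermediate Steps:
p = 7 (p = 3 + 4 = 7)
L(c, N) = -N*c/5 (L(c, N) = -c*N/5 = -N*c/5)
r(z, W) = -11 + 6*W/5 (r(z, W) = (-⅕*(-1)*W + (W - 1*7)) - 4 = (W/5 + (W - 7)) - 4 = (W/5 + (-7 + W)) - 4 = (-7 + 6*W/5) - 4 = -11 + 6*W/5)
1/(966 + r(-2, (5 - 3)*0)) = 1/(966 + (-11 + 6*((5 - 3)*0)/5)) = 1/(966 + (-11 + 6*(2*0)/5)) = 1/(966 + (-11 + (6/5)*0)) = 1/(966 + (-11 + 0)) = 1/(966 - 11) = 1/955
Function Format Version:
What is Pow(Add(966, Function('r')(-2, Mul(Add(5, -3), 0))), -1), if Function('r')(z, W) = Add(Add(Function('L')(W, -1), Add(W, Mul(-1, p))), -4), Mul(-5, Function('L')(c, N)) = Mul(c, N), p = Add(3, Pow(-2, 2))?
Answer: Rational(1, 955) ≈ 0.0010471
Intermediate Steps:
p = 7 (p = Add(3, 4) = 7)
Function('L')(c, N) = Mul(Rational(-1, 5), N, c) (Function('L')(c, N) = Mul(Rational(-1, 5), Mul(c, N)) = Mul(Rational(-1, 5), Mul(N, c)) = Mul(Rational(-1, 5), N, c))
Function('r')(z, W) = Add(-11, Mul(Rational(6, 5), W)) (Function('r')(z, W) = Add(Add(Mul(Rational(-1, 5), -1, W), Add(W, Mul(-1, 7))), -4) = Add(Add(Mul(Rational(1, 5), W), Add(W, -7)), -4) = Add(Add(Mul(Rational(1, 5), W), Add(-7, W)), -4) = Add(Add(-7, Mul(Rational(6, 5), W)), -4) = Add(-11, Mul(Rational(6, 5), W)))
Pow(Add(966, Function('r')(-2, Mul(Add(5, -3), 0))), -1) = Pow(Add(966, Add(-11, Mul(Rational(6, 5), Mul(Add(5, -3), 0)))), -1) = Pow(Add(966, Add(-11, Mul(Rational(6, 5), Mul(2, 0)))), -1) = Pow(Add(966, Add(-11, Mul(Rational(6, 5), 0))), -1) = Pow(Add(966, Add(-11, 0)), -1) = Pow(Add(966, -11), -1) = Pow(955, -1) = Rational(1, 955)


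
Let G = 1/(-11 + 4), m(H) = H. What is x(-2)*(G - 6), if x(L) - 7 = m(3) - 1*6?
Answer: -172/7 ≈ -24.571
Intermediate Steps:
x(L) = 4 (x(L) = 7 + (3 - 1*6) = 7 + (3 - 6) = 7 - 3 = 4)
G = -⅐ (G = 1/(-7) = -⅐ ≈ -0.14286)
x(-2)*(G - 6) = 4*(-⅐ - 6) = 4*(-43/7) = -172/7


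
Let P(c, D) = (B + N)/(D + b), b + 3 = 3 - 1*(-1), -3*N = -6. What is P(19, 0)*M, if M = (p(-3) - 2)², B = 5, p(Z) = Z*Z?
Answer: 343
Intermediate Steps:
N = 2 (N = -⅓*(-6) = 2)
b = 1 (b = -3 + (3 - 1*(-1)) = -3 + (3 + 1) = -3 + 4 = 1)
p(Z) = Z²
P(c, D) = 7/(1 + D) (P(c, D) = (5 + 2)/(D + 1) = 7/(1 + D))
M = 49 (M = ((-3)² - 2)² = (9 - 2)² = 7² = 49)
P(19, 0)*M = (7/(1 + 0))*49 = (7/1)*49 = (7*1)*49 = 7*49 = 343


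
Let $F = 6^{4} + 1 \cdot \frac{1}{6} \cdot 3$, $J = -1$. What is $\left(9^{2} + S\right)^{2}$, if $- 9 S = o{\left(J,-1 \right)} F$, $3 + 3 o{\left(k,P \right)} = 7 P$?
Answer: $\frac{229583104}{729} \approx 3.1493 \cdot 10^{5}$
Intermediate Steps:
$o{\left(k,P \right)} = -1 + \frac{7 P}{3}$
$F = \frac{2593}{2}$ ($F = 1296 + 1 \cdot \frac{1}{6} \cdot 3 = 1296 + \frac{1}{6} \cdot 3 = 1296 + \frac{1}{2} = \frac{2593}{2} \approx 1296.5$)
$S = \frac{12965}{27}$ ($S = - \frac{\left(-1 + \frac{7}{3} \left(-1\right)\right) \frac{2593}{2}}{9} = - \frac{\left(-1 - \frac{7}{3}\right) \frac{2593}{2}}{9} = - \frac{\left(- \frac{10}{3}\right) \frac{2593}{2}}{9} = \left(- \frac{1}{9}\right) \left(- \frac{12965}{3}\right) = \frac{12965}{27} \approx 480.19$)
$\left(9^{2} + S\right)^{2} = \left(9^{2} + \frac{12965}{27}\right)^{2} = \left(81 + \frac{12965}{27}\right)^{2} = \left(\frac{15152}{27}\right)^{2} = \frac{229583104}{729}$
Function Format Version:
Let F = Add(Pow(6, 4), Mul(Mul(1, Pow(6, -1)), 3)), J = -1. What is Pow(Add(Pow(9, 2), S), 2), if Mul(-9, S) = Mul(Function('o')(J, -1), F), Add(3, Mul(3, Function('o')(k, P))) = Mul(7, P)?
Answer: Rational(229583104, 729) ≈ 3.1493e+5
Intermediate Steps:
Function('o')(k, P) = Add(-1, Mul(Rational(7, 3), P)) (Function('o')(k, P) = Add(-1, Mul(Rational(1, 3), Mul(7, P))) = Add(-1, Mul(Rational(7, 3), P)))
F = Rational(2593, 2) (F = Add(1296, Mul(Mul(1, Rational(1, 6)), 3)) = Add(1296, Mul(Rational(1, 6), 3)) = Add(1296, Rational(1, 2)) = Rational(2593, 2) ≈ 1296.5)
S = Rational(12965, 27) (S = Mul(Rational(-1, 9), Mul(Add(-1, Mul(Rational(7, 3), -1)), Rational(2593, 2))) = Mul(Rational(-1, 9), Mul(Add(-1, Rational(-7, 3)), Rational(2593, 2))) = Mul(Rational(-1, 9), Mul(Rational(-10, 3), Rational(2593, 2))) = Mul(Rational(-1, 9), Rational(-12965, 3)) = Rational(12965, 27) ≈ 480.19)
Pow(Add(Pow(9, 2), S), 2) = Pow(Add(Pow(9, 2), Rational(12965, 27)), 2) = Pow(Add(81, Rational(12965, 27)), 2) = Pow(Rational(15152, 27), 2) = Rational(229583104, 729)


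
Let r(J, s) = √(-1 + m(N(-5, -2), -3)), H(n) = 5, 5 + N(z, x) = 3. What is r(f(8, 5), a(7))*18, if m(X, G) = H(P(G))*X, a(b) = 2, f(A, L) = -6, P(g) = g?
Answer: 18*I*√11 ≈ 59.699*I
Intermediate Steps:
N(z, x) = -2 (N(z, x) = -5 + 3 = -2)
m(X, G) = 5*X
r(J, s) = I*√11 (r(J, s) = √(-1 + 5*(-2)) = √(-1 - 10) = √(-11) = I*√11)
r(f(8, 5), a(7))*18 = (I*√11)*18 = 18*I*√11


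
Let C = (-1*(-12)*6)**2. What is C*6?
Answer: 31104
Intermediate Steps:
C = 5184 (C = (12*6)**2 = 72**2 = 5184)
C*6 = 5184*6 = 31104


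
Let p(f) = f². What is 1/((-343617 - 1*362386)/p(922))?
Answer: -850084/706003 ≈ -1.2041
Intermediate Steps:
1/((-343617 - 1*362386)/p(922)) = 1/((-343617 - 1*362386)/(922²)) = 1/((-343617 - 362386)/850084) = 1/(-706003*1/850084) = 1/(-706003/850084) = -850084/706003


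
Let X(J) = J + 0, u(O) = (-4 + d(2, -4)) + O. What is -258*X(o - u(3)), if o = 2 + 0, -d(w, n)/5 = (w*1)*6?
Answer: -16254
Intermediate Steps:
d(w, n) = -30*w (d(w, n) = -5*w*1*6 = -5*w*6 = -30*w)
o = 2
u(O) = -64 + O (u(O) = (-4 - 30*2) + O = (-4 - 60) + O = -64 + O)
X(J) = J
-258*X(o - u(3)) = -258*(2 - (-64 + 3)) = -258*(2 - 1*(-61)) = -258*(2 + 61) = -258*63 = -16254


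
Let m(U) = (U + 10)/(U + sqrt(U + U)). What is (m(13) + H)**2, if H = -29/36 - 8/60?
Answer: 101917693/50965200 - 52463*sqrt(26)/141570 ≈ 0.11016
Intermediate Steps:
m(U) = (10 + U)/(U + sqrt(2)*sqrt(U)) (m(U) = (10 + U)/(U + sqrt(2*U)) = (10 + U)/(U + sqrt(2)*sqrt(U)))
H = -169/180 (H = -29*1/36 - 8*1/60 = -29/36 - 2/15 = -169/180 ≈ -0.93889)
(m(13) + H)**2 = ((10 + 13)/(13 + sqrt(2)*sqrt(13)) - 169/180)**2 = (23/(13 + sqrt(26)) - 169/180)**2 = (-169/180 + 23/(13 + sqrt(26)))**2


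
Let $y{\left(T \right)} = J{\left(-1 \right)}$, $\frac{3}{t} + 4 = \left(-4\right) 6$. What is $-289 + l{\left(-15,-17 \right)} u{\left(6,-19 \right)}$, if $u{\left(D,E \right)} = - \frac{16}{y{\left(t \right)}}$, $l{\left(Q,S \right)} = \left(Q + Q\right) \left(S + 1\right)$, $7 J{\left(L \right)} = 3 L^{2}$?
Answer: $-18209$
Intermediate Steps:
$t = - \frac{3}{28}$ ($t = \frac{3}{-4 - 24} = \frac{3}{-28} = 3 \left(- \frac{1}{28}\right) = - \frac{3}{28} \approx -0.10714$)
$J{\left(L \right)} = \frac{3 L^{2}}{7}$
$y{\left(T \right)} = \frac{3}{7}$ ($y{\left(T \right)} = \frac{3 \left(-1\right)^{2}}{7} = \frac{3}{7} \cdot 1 = \frac{3}{7}$)
$l{\left(Q,S \right)} = 2 Q \left(1 + S\right)$
$u{\left(D,E \right)} = - \frac{112}{3}$ ($u{\left(D,E \right)} = - \frac{16}{\frac{3}{7}} = \left(-16\right) \frac{7}{3} = - \frac{112}{3}$)
$-289 + l{\left(-15,-17 \right)} u{\left(6,-19 \right)} = -289 + 2 \left(-15\right) \left(1 - 17\right) \left(- \frac{112}{3}\right) = -289 + 2 \left(-15\right) \left(-16\right) \left(- \frac{112}{3}\right) = -289 + 480 \left(- \frac{112}{3}\right) = -289 - 17920 = -18209$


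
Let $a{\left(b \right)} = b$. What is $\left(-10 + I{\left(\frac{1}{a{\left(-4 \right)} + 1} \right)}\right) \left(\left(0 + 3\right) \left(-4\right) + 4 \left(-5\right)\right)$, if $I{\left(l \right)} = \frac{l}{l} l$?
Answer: $\frac{992}{3} \approx 330.67$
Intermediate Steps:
$I{\left(l \right)} = l$ ($I{\left(l \right)} = 1 l = l$)
$\left(-10 + I{\left(\frac{1}{a{\left(-4 \right)} + 1} \right)}\right) \left(\left(0 + 3\right) \left(-4\right) + 4 \left(-5\right)\right) = \left(-10 + \frac{1}{-4 + 1}\right) \left(\left(0 + 3\right) \left(-4\right) + 4 \left(-5\right)\right) = \left(-10 + \frac{1}{-3}\right) \left(3 \left(-4\right) - 20\right) = \left(-10 - \frac{1}{3}\right) \left(-12 - 20\right) = \left(- \frac{31}{3}\right) \left(-32\right) = \frac{992}{3}$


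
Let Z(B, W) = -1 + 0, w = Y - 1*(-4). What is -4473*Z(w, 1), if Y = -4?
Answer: 4473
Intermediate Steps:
w = 0 (w = -4 - 1*(-4) = -4 + 4 = 0)
Z(B, W) = -1
-4473*Z(w, 1) = -4473*(-1) = 4473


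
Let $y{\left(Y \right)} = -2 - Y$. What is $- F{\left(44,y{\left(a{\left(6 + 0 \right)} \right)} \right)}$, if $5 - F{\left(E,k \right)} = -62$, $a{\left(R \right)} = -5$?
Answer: $-67$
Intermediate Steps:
$F{\left(E,k \right)} = 67$ ($F{\left(E,k \right)} = 5 - -62 = 5 + 62 = 67$)
$- F{\left(44,y{\left(a{\left(6 + 0 \right)} \right)} \right)} = \left(-1\right) 67 = -67$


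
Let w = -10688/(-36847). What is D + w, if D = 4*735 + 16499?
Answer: 716279521/36847 ≈ 19439.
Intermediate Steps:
w = 10688/36847 (w = -10688*(-1/36847) = 10688/36847 ≈ 0.29006)
D = 19439 (D = 2940 + 16499 = 19439)
D + w = 19439 + 10688/36847 = 716279521/36847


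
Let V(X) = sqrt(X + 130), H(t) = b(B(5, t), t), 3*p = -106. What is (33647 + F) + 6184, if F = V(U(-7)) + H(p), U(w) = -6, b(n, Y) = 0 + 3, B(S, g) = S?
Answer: 39834 + 2*sqrt(31) ≈ 39845.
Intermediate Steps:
p = -106/3 (p = (1/3)*(-106) = -106/3 ≈ -35.333)
b(n, Y) = 3
H(t) = 3
V(X) = sqrt(130 + X)
F = 3 + 2*sqrt(31) (F = sqrt(130 - 6) + 3 = sqrt(124) + 3 = 2*sqrt(31) + 3 = 3 + 2*sqrt(31) ≈ 14.136)
(33647 + F) + 6184 = (33647 + (3 + 2*sqrt(31))) + 6184 = (33650 + 2*sqrt(31)) + 6184 = 39834 + 2*sqrt(31)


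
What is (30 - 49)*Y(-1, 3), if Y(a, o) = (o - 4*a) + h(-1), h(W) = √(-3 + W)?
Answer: -133 - 38*I ≈ -133.0 - 38.0*I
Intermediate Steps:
Y(a, o) = o - 4*a + 2*I (Y(a, o) = (o - 4*a) + √(-3 - 1) = (o - 4*a) + √(-4) = (o - 4*a) + 2*I = o - 4*a + 2*I)
(30 - 49)*Y(-1, 3) = (30 - 49)*(3 - 4*(-1) + 2*I) = -19*(3 + 4 + 2*I) = -19*(7 + 2*I) = -133 - 38*I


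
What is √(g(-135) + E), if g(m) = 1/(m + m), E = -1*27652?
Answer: I*√223981230/90 ≈ 166.29*I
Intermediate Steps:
E = -27652
g(m) = 1/(2*m)
√(g(-135) + E) = √((½)/(-135) - 27652) = √((½)*(-1/135) - 27652) = √(-1/270 - 27652) = √(-7466041/270) = I*√223981230/90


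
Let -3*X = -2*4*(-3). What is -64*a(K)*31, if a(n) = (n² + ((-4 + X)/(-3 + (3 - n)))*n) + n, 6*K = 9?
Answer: -31248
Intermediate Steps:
K = 3/2 (K = (⅙)*9 = 3/2 ≈ 1.5000)
X = -8 (X = -(-2*4)*(-3)/3 = -(-8)*(-3)/3 = -⅓*24 = -8)
a(n) = 12 + n + n² (a(n) = (n² + ((-4 - 8)/(-3 + (3 - n)))*n) + n = (n² + (-12*(-1/n))*n) + n = (n² + (-(-12)/n)*n) + n = (n² + (12/n)*n) + n = (n² + 12) + n = (12 + n²) + n = 12 + n + n²)
-64*a(K)*31 = -64*(12 + 3/2 + (3/2)²)*31 = -64*(12 + 3/2 + 9/4)*31 = -64*63/4*31 = -1008*31 = -31248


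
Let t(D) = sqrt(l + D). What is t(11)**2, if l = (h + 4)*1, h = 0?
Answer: 15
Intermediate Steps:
l = 4 (l = (0 + 4)*1 = 4*1 = 4)
t(D) = sqrt(4 + D)
t(11)**2 = (sqrt(4 + 11))**2 = (sqrt(15))**2 = 15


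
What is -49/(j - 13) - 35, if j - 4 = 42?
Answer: -1204/33 ≈ -36.485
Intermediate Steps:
j = 46 (j = 4 + 42 = 46)
-49/(j - 13) - 35 = -49/(46 - 13) - 35 = -49/33 - 35 = -1204/33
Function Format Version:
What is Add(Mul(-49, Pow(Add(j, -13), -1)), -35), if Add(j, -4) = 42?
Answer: Rational(-1204, 33) ≈ -36.485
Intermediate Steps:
j = 46 (j = Add(4, 42) = 46)
Add(Mul(-49, Pow(Add(j, -13), -1)), -35) = Add(Mul(-49, Pow(Add(46, -13), -1)), -35) = Add(Mul(-49, Pow(33, -1)), -35) = Add(Mul(-49, Rational(1, 33)), -35) = Add(Rational(-49, 33), -35) = Rational(-1204, 33)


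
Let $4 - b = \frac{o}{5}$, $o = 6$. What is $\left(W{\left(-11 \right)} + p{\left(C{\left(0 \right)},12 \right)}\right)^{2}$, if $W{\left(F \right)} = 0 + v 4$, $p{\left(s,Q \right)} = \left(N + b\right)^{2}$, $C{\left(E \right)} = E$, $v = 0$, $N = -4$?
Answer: $\frac{1296}{625} \approx 2.0736$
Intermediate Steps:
$b = \frac{14}{5}$ ($b = 4 - \frac{6}{5} = \frac{14}{5} \approx 2.8$)
$p{\left(s,Q \right)} = \frac{36}{25}$ ($p{\left(s,Q \right)} = \left(-4 + \frac{14}{5}\right)^{2} = \left(- \frac{6}{5}\right)^{2} = \frac{36}{25}$)
$W{\left(F \right)} = 0$ ($W{\left(F \right)} = 0 + 0 \cdot 4 = 0 + 0 = 0$)
$\left(W{\left(-11 \right)} + p{\left(C{\left(0 \right)},12 \right)}\right)^{2} = \left(0 + \frac{36}{25}\right)^{2} = \left(\frac{36}{25}\right)^{2} = \frac{1296}{625}$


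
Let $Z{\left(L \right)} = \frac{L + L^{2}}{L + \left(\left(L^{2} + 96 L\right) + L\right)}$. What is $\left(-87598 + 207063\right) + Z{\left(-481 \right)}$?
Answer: $\frac{45755575}{383} \approx 1.1947 \cdot 10^{5}$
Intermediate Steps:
$Z{\left(L \right)} = \frac{L + L^{2}}{L^{2} + 98 L}$ ($Z{\left(L \right)} = \frac{L + L^{2}}{L + \left(L^{2} + 97 L\right)} = \frac{L + L^{2}}{L^{2} + 98 L}$)
$\left(-87598 + 207063\right) + Z{\left(-481 \right)} = \left(-87598 + 207063\right) + \frac{1 - 481}{98 - 481} = 119465 + \frac{1}{-383} \left(-480\right) = 119465 - - \frac{480}{383} = 119465 + \frac{480}{383} = \frac{45755575}{383}$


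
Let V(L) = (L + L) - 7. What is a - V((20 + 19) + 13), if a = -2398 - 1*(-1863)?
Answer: -632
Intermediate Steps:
a = -535 (a = -2398 + 1863 = -535)
V(L) = -7 + 2*L (V(L) = 2*L - 7 = -7 + 2*L)
a - V((20 + 19) + 13) = -535 - (-7 + 2*((20 + 19) + 13)) = -535 - (-7 + 2*(39 + 13)) = -535 - (-7 + 2*52) = -535 - (-7 + 104) = -535 - 1*97 = -535 - 97 = -632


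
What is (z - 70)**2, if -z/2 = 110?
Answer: 84100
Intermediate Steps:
z = -220 (z = -2*110 = -220)
(z - 70)**2 = (-220 - 70)**2 = (-290)**2 = 84100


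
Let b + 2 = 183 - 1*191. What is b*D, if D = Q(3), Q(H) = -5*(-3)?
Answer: -150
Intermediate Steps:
b = -10 (b = -2 + (183 - 1*191) = -2 + (183 - 191) = -2 - 8 = -10)
Q(H) = 15
D = 15
b*D = -10*15 = -150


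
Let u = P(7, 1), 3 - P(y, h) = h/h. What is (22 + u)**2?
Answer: 576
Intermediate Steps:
P(y, h) = 2 (P(y, h) = 3 - h/h = 3 - 1*1 = 3 - 1 = 2)
u = 2
(22 + u)**2 = (22 + 2)**2 = 24**2 = 576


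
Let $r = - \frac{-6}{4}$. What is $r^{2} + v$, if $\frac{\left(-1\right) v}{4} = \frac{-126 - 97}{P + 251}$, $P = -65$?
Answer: $\frac{2621}{372} \approx 7.0457$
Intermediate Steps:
$r = \frac{3}{2}$ ($r = - \frac{-6}{4} = \left(-1\right) \left(- \frac{3}{2}\right) = \frac{3}{2} \approx 1.5$)
$v = \frac{446}{93}$ ($v = - 4 \frac{-126 - 97}{-65 + 251} = - 4 \left(- \frac{223}{186}\right) = - 4 \left(\left(-223\right) \frac{1}{186}\right) = \left(-4\right) \left(- \frac{223}{186}\right) = \frac{446}{93} \approx 4.7957$)
$r^{2} + v = \left(\frac{3}{2}\right)^{2} + \frac{446}{93} = \frac{9}{4} + \frac{446}{93} = \frac{2621}{372}$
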